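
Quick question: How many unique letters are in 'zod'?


Unique letters in 'zod': {d, o, z} = 3 distinct letters.

3


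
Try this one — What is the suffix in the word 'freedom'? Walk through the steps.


The word 'freedom' = 'free' (root) + '-dom' (suffix). The suffix is '-dom'.

dom


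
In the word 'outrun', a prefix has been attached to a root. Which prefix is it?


The word 'outrun' = 'out' (prefix) + 'run' (root). The prefix is 'out'.

out


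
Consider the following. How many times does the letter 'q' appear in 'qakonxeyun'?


Letter 'q' in 'qakonxeyun': found at position(s) 1 = 1 occurrence(s).

1


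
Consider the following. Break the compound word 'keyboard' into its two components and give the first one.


Split 'keyboard' into 'key' + 'board'. The first part is 'key'.

key


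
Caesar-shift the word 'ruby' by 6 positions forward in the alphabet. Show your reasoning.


Shift each letter by 6: r -> x, u -> a, b -> h, y -> e. Result: 'xahe'.

xahe


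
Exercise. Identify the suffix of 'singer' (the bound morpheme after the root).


The word 'singer' = 'sing' (root) + '-er' (suffix). The suffix is '-er'.

er


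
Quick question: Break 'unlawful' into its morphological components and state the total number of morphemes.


Step 1: Identify prefix: 'un' (meaning: not/reverse)
Step 2: Identify root: 'law'
Step 3: Identify suffix(es): 'ful'
Decomposition: un- (prefix: not/reverse) + law (root) + -ful (suffix: full of)
Total morphemes: 3

3 morphemes (un- (prefix: not/reverse) + law (root) + -ful (suffix: full of))


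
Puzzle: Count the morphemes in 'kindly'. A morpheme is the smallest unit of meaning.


Decomposition: kind (root) + -ly (suffix) = 2 morpheme(s)

2 morphemes


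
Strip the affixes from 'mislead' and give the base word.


Remove prefix 'mis' from 'mislead' to get root 'lead'.

lead


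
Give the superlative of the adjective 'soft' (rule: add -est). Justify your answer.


Apply superlative formation (add -est): 'soft' -> 'softest'.

softest


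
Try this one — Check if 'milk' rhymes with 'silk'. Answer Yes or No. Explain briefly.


Rime (stressed vowel + following sounds) of 'milk': -ilk = /ɪlk/
Rime of 'silk': -ilk = /ɪlk/
/ɪlk/ and /ɪlk/ are the same ending sound, so the words rhyme.

Yes


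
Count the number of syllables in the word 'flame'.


Break 'flame' into syllables: flame -> flame = 1 syllable

1 syllable


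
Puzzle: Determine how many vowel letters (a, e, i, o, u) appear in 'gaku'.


Vowels in 'gaku': a, u = 2 vowels.

2


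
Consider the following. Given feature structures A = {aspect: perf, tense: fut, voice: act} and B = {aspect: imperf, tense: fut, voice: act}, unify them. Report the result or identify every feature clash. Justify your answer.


Compare features:
aspect: A=perf vs B=imperf -> CLASH
tense: A=fut vs B=fut -> unified: fut
voice: A=act vs B=act -> unified: act
Clash detected on feature 'aspect' (perf vs imperf); unification fails.

CLASH on 'aspect' (perf vs imperf)


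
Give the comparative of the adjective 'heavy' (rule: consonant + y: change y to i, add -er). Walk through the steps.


Apply comparative formation (consonant + y: change y to i, add -er): 'heavy' -> 'heavier'.

heavier


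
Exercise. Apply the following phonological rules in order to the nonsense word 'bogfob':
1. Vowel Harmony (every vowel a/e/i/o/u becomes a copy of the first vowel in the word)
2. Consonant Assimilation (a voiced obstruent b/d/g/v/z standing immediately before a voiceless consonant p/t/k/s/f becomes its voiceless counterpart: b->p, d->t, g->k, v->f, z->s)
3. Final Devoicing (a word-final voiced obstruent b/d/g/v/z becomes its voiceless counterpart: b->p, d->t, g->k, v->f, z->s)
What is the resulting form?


Starting form: 'bogfob'
Rule 1: Vowel Harmony: all vowels already match. No change.
Rule 2: Consonant Assimilation: voiced obstruent before voiceless consonant becomes voiceless ('gf' -> 'kf'). 'bogfob' -> 'bokfob'
Rule 3: Final Devoicing: word-final voiced obstruent 'b' becomes voiceless 'p'. 'bokfob' -> 'bokfop'
Final form: 'bokfop'

bokfop


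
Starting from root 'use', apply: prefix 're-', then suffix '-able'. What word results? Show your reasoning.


Step 1: Add prefix 're-' to 'use' = 'reuse'
Step 2: Add suffix '-able' to 'reuse' = 'reusable'

reusable


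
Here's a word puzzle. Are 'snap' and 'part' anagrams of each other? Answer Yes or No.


Sorted letters of 'snap': 'anps'
Sorted letters of 'part': 'aprt'
They do not match.

No


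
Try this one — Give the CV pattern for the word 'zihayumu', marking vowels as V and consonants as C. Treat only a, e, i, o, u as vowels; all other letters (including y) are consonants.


Letter mapping: z = C, i = V, h = C, a = V, y = C, u = V, m = C, u = V.

CVCVCVCV


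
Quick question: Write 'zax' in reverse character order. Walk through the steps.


Reverse 'zax' character by character: 'xaz'.

xaz


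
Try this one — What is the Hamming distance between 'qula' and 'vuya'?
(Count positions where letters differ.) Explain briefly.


Alignment:
Position 1: 'q' vs 'v' = DIFFER
Position 2: 'u' vs 'u' = match
Position 3: 'l' vs 'y' = DIFFER
Position 4: 'a' vs 'a' = match
Total differences: 2

2


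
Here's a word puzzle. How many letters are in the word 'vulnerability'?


Spell out 'vulnerability' and number each letter: v(1), u(2), l(3), n(4), e(5), r(6), a(7), b(8), i(9), l(10), i(11), t(12), y(13). Total: 13 letters.

13


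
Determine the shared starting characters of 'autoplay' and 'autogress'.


Compare from the start: 4 characters match: 'auto'. Mismatch at position 5: 'p' vs 'g'.

auto


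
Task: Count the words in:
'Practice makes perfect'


Split into words: Practice | makes | perfect = 3 words.

3


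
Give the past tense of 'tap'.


Apply rule: Double final consonant and add -ed. 'tap' becomes 'tapped'.

tapped


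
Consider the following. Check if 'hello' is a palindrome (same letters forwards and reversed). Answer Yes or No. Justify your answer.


Forward: 'hello'
Reversed: 'olleh'
They differ.

No


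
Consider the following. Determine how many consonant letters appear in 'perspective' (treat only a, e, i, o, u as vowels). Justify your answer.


Consonants in 'perspective': p, r, s, p, c, t, v = 7 consonants.

7


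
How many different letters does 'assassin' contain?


Unique letters in 'assassin': {a, i, n, s} = 4 distinct letters.

4


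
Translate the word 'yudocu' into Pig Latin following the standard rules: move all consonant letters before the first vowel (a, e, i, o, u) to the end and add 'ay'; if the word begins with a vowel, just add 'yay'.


'yudocu': move consonant cluster 'y' to end and add 'ay': 'udocuyay'.

udocuyay


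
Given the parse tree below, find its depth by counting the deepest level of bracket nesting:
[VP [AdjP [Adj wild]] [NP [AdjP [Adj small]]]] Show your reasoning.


Count bracket nesting levels:
'[' at pos 0: depth = 1
'[' at pos 4: depth = 2
'[' at pos 10: depth = 3
'[' at pos 22: depth = 2
'[' at pos 26: depth = 3
'[' at pos 32: depth = 4
Maximum depth reached: 4

4


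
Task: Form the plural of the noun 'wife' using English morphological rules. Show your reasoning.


Apply rule: Change -fe to -ves. 'wife' becomes 'wives'.

wives


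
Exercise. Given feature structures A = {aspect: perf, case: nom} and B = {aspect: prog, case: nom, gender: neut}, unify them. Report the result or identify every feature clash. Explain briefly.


Compare features:
aspect: A=perf vs B=prog -> CLASH
case: A=nom vs B=nom -> unified: nom
gender: A=_ vs B=neut -> unified: neut
Clash detected on feature 'aspect' (perf vs prog); unification fails.

CLASH on 'aspect' (perf vs prog)


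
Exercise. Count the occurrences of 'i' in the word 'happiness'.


Letter 'i' in 'happiness': found at position(s) 5 = 1 occurrence(s).

1


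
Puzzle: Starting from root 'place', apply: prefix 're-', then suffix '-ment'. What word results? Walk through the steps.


Step 1: Add prefix 're-' to 'place' = 'replace'
Step 2: Add suffix '-ment' to 'replace' = 'replacement'

replacement


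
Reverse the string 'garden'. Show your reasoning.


Reverse 'garden' character by character: 'nedrag'.

nedrag


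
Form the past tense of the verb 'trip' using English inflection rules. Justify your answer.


Apply rule: Double final consonant and add -ed. 'trip' becomes 'tripped'.

tripped


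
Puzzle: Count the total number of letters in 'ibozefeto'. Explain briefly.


Spell out 'ibozefeto' and number each letter: i(1), b(2), o(3), z(4), e(5), f(6), e(7), t(8), o(9). Total: 9 letters.

9


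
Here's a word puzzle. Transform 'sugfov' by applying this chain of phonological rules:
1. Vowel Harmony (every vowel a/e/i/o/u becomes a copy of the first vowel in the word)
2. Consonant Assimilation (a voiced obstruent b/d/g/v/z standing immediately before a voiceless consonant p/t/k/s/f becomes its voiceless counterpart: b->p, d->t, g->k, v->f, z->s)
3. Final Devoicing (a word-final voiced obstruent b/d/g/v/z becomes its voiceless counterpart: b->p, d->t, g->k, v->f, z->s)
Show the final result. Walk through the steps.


Starting form: 'sugfov'
Rule 1: Vowel Harmony: all vowels become 'u' (matching first vowel). 'sugfov' -> 'sugfuv'
Rule 2: Consonant Assimilation: voiced obstruent before voiceless consonant becomes voiceless ('gf' -> 'kf'). 'sugfuv' -> 'sukfuv'
Rule 3: Final Devoicing: word-final voiced obstruent 'v' becomes voiceless 'f'. 'sukfuv' -> 'sukfuf'
Final form: 'sukfuf'

sukfuf


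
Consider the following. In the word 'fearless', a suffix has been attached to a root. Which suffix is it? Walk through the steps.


The word 'fearless' = 'fear' (root) + '-less' (suffix). The suffix is '-less'.

less


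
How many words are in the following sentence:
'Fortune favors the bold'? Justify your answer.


Split into words: Fortune | favors | the | bold = 4 words.

4


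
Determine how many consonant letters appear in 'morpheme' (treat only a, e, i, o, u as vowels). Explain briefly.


Consonants in 'morpheme': m, r, p, h, m = 5 consonants.

5


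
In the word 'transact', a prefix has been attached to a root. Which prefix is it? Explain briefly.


The word 'transact' = 'trans' (prefix) + 'act' (root). The prefix is 'trans'.

trans


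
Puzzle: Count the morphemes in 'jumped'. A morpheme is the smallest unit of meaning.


Decomposition: jump (root) + -ed (suffix) = 2 morpheme(s)

2 morphemes


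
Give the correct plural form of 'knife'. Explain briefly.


Apply rule: Change -fe to -ves. 'knife' becomes 'knives'.

knives


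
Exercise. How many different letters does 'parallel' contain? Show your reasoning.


Unique letters in 'parallel': {a, e, l, p, r} = 5 distinct letters.

5


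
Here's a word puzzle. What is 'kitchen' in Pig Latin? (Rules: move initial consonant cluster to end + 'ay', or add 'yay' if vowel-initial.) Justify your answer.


'kitchen': move consonant cluster 'k' to end and add 'ay': 'itchenkay'.

itchenkay


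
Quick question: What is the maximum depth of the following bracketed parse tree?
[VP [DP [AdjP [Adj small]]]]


Count bracket nesting levels:
'[' at pos 0: depth = 1
'[' at pos 4: depth = 2
'[' at pos 8: depth = 3
'[' at pos 14: depth = 4
Maximum depth reached: 4

4


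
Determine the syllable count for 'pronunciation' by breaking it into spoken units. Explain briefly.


Break 'pronunciation' into syllables: pro-nun-ci-a-tion -> pro | nun | ci | a | tion = 5 syllables

5 syllables


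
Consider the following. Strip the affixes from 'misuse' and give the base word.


Remove prefix 'mis' from 'misuse' to get root 'use'.

use


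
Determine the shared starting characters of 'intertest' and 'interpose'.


Compare from the start: 5 characters match: 'inter'. Mismatch at position 6: 't' vs 'p'.

inter


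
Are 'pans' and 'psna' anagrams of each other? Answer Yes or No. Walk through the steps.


Sorted letters of 'pans': 'anps'
Sorted letters of 'psna': 'anps'
They match.

Yes


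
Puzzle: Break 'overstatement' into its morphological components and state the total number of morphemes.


Step 1: Identify prefix: 'over' (meaning: excessively)
Step 2: Identify root: 'state'
Step 3: Identify suffix(es): 'ment'
Decomposition: over- (prefix: excessively) + state (root) + -ment (suffix: action/result)
Total morphemes: 3

3 morphemes (over- (prefix: excessively) + state (root) + -ment (suffix: action/result))


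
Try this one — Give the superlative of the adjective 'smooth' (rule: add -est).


Apply superlative formation (add -est): 'smooth' -> 'smoothest'.

smoothest


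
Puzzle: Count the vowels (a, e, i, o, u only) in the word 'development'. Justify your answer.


Vowels in 'development': e, e, o, e = 4 vowels.

4


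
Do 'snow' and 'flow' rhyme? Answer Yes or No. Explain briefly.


Rime (stressed vowel + following sounds) of 'snow': -ow = /oʊ/
Rime of 'flow': -ow = /oʊ/
/oʊ/ and /oʊ/ are the same ending sound, so the words rhyme.

Yes


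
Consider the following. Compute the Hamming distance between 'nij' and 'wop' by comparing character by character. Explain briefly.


Alignment:
Position 1: 'n' vs 'w' = DIFFER
Position 2: 'i' vs 'o' = DIFFER
Position 3: 'j' vs 'p' = DIFFER
Total differences: 3

3


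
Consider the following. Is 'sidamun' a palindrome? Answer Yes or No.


Forward: 'sidamun'
Reversed: 'numadis'
They differ.

No


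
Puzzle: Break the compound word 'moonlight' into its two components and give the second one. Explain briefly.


Split 'moonlight' into 'moon' + 'light'. The second part is 'light'.

light


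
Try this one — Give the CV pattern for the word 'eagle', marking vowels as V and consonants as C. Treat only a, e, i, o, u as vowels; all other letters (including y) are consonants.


Letter mapping: e = V, a = V, g = C, l = C, e = V.

VVCCV


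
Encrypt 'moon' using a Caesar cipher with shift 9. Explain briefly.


Shift each letter by 9: m -> v, o -> x, o -> x, n -> w. Result: 'vxxw'.

vxxw


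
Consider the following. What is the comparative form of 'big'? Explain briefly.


Apply comparative formation (double final consonant, add -er): 'big' -> 'bigger'.

bigger


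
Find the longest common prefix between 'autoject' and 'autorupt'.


Compare from the start: 4 characters match: 'auto'. Mismatch at position 5: 'j' vs 'r'.

auto


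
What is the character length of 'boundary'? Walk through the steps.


Spell out 'boundary' and number each letter: b(1), o(2), u(3), n(4), d(5), a(6), r(7), y(8). Total: 8 letters.

8


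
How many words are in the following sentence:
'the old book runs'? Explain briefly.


Split into words: the | old | book | runs = 4 words.

4


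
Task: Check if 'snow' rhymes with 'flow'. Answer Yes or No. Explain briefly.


Rime (stressed vowel + following sounds) of 'snow': -ow = /oʊ/
Rime of 'flow': -ow = /oʊ/
/oʊ/ and /oʊ/ are the same ending sound, so the words rhyme.

Yes


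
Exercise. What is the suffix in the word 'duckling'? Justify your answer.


The word 'duckling' = 'duck' (root) + '-ling' (suffix). The suffix is '-ling'.

ling


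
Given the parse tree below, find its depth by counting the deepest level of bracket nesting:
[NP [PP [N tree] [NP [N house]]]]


Count bracket nesting levels:
'[' at pos 0: depth = 1
'[' at pos 4: depth = 2
'[' at pos 8: depth = 3
'[' at pos 17: depth = 3
'[' at pos 21: depth = 4
Maximum depth reached: 4

4


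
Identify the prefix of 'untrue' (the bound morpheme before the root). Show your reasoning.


The word 'untrue' = 'un' (prefix) + 'true' (root). The prefix is 'un'.

un


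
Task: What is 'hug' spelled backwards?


Reverse 'hug' character by character: 'guh'.

guh


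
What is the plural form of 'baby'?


Apply rule: Change -y to -ies (consonant + y). 'baby' becomes 'babies'.

babies


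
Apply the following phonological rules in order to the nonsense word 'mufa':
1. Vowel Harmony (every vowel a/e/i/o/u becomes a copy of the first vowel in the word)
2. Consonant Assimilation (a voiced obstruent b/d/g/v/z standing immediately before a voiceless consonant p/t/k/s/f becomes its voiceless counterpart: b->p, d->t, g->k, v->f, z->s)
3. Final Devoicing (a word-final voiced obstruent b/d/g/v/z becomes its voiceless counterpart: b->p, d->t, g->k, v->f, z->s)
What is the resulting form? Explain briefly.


Starting form: 'mufa'
Rule 1: Vowel Harmony: all vowels become 'u' (matching first vowel). 'mufa' -> 'mufu'
Rule 2: Consonant Assimilation: no voiced obstruent (b/d/g/v/z) stands immediately before a voiceless consonant (p/t/k/s/f). No change.
Rule 3: Final Devoicing: the word ends in the vowel 'u', not a consonant. No change.
Final form: 'mufu'

mufu


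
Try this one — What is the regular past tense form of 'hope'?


Apply rule: Add -d (word ends in -e). 'hope' becomes 'hoped'.

hoped


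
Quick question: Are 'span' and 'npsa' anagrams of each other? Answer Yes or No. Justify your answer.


Sorted letters of 'span': 'anps'
Sorted letters of 'npsa': 'anps'
They match.

Yes


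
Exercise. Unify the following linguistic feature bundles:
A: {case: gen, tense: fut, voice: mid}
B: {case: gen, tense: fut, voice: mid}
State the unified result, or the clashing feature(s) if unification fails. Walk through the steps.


Compare features:
case: A=gen vs B=gen -> unified: gen
tense: A=fut vs B=fut -> unified: fut
voice: A=mid vs B=mid -> unified: mid
No clashes found.

Unified: {case: gen, tense: fut, voice: mid}


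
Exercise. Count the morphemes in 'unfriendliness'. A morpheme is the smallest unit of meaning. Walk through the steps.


Decomposition: un- (prefix) + friend (root) + -ly (suffix) + -ness (suffix) = 4 morpheme(s)

4 morphemes


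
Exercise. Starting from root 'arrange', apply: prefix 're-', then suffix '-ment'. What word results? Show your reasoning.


Step 1: Add prefix 're-' to 'arrange' = 'rearrange'
Step 2: Add suffix '-ment' to 'rearrange' = 'rearrangement'

rearrangement


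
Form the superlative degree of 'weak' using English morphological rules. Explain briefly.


Apply superlative formation (add -est): 'weak' -> 'weakest'.

weakest


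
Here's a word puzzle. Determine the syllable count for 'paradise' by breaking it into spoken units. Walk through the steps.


Break 'paradise' into syllables: par-a-dise -> par | a | dise = 3 syllables

3 syllables


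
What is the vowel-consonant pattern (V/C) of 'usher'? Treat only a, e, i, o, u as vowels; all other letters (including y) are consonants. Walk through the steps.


Letter mapping: u = V, s = C, h = C, e = V, r = C.

VCCVC


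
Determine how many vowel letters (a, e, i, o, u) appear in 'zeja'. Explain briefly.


Vowels in 'zeja': e, a = 2 vowels.

2


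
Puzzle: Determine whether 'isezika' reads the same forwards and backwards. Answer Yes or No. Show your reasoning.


Forward: 'isezika'
Reversed: 'akizesi'
They differ.

No


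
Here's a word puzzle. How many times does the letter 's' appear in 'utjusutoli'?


Letter 's' in 'utjusutoli': found at position(s) 5 = 1 occurrence(s).

1


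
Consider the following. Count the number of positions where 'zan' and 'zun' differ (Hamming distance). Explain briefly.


Alignment:
Position 1: 'z' vs 'z' = match
Position 2: 'a' vs 'u' = DIFFER
Position 3: 'n' vs 'n' = match
Total differences: 1

1


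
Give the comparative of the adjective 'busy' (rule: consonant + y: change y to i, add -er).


Apply comparative formation (consonant + y: change y to i, add -er): 'busy' -> 'busier'.

busier


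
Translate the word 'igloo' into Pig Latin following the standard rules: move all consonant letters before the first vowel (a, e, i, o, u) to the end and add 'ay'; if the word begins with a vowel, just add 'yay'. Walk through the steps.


'igloo' starts with a vowel, so add 'yay': 'iglooyay'.

iglooyay


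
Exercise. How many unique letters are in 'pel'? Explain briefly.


Unique letters in 'pel': {e, l, p} = 3 distinct letters.

3


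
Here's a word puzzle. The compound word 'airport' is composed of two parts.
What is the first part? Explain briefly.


Split 'airport' into 'air' + 'port'. The first part is 'air'.

air


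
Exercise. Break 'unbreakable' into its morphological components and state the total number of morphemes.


Step 1: Identify prefix: 'un' (meaning: not/reverse)
Step 2: Identify root: 'break'
Step 3: Identify suffix(es): 'able'
Decomposition: un- (prefix: not/reverse) + break (root) + -able (suffix: capable of)
Total morphemes: 3

3 morphemes (un- (prefix: not/reverse) + break (root) + -able (suffix: capable of))


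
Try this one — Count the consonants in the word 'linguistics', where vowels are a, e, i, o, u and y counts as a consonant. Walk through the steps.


Consonants in 'linguistics': l, n, g, s, t, c, s = 7 consonants.

7


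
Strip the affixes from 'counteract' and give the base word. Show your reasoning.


Remove prefix 'counter' from 'counteract' to get root 'act'.

act


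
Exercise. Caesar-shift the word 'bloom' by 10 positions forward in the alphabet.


Shift each letter by 10: b -> l, l -> v, o -> y, o -> y, m -> w. Result: 'lvyyw'.

lvyyw


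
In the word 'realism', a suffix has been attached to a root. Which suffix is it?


The word 'realism' = 'real' (root) + '-ism' (suffix). The suffix is '-ism'.

ism


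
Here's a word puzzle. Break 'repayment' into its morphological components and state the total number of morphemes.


Step 1: Identify prefix: 're' (meaning: again)
Step 2: Identify root: 'pay'
Step 3: Identify suffix(es): 'ment'
Decomposition: re- (prefix: again) + pay (root) + -ment (suffix: action/result)
Total morphemes: 3

3 morphemes (re- (prefix: again) + pay (root) + -ment (suffix: action/result))


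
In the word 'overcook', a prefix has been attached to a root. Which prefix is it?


The word 'overcook' = 'over' (prefix) + 'cook' (root). The prefix is 'over'.

over


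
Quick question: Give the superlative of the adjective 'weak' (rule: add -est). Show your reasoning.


Apply superlative formation (add -est): 'weak' -> 'weakest'.

weakest


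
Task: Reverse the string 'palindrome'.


Reverse 'palindrome' character by character: 'emordnilap'.

emordnilap


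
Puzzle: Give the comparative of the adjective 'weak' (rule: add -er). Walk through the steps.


Apply comparative formation (add -er): 'weak' -> 'weaker'.

weaker


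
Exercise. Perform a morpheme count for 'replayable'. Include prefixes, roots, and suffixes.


Decomposition: re- (prefix) + play (root) + -able (suffix) = 3 morpheme(s)

3 morphemes


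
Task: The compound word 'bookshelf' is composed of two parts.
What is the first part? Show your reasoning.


Split 'bookshelf' into 'book' + 'shelf'. The first part is 'book'.

book


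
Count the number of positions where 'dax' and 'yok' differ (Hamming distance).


Alignment:
Position 1: 'd' vs 'y' = DIFFER
Position 2: 'a' vs 'o' = DIFFER
Position 3: 'x' vs 'k' = DIFFER
Total differences: 3

3


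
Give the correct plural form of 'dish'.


Apply rule: Add -es (sibilant/fricative ending). 'dish' becomes 'dishes'.

dishes


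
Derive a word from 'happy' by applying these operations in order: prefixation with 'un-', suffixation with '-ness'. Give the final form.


Step 1: Add prefix 'un-' to 'happy' = 'unhappy'
Step 2: Add suffix '-ness' to 'unhappy' = 'unhappiness'

unhappiness


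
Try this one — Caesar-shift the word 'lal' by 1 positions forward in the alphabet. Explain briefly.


Shift each letter by 1: l -> m, a -> b, l -> m. Result: 'mbm'.

mbm


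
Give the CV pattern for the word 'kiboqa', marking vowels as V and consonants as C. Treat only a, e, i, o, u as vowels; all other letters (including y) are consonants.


Letter mapping: k = C, i = V, b = C, o = V, q = C, a = V.

CVCVCV


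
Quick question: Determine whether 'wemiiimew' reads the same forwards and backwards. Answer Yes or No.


Forward: 'wemiiimew'
Reversed: 'wemiiimew'
They are identical.

Yes


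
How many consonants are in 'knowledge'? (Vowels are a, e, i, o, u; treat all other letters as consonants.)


Consonants in 'knowledge': k, n, w, l, d, g = 6 consonants.

6


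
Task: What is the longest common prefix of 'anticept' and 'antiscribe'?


Compare from the start: 4 characters match: 'anti'. Mismatch at position 5: 'c' vs 's'.

anti


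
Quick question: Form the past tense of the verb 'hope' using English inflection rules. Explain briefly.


Apply rule: Add -d (word ends in -e). 'hope' becomes 'hoped'.

hoped


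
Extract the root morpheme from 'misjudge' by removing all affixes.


Remove prefix 'mis' from 'misjudge' to get root 'judge'.

judge


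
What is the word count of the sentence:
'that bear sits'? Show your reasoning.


Split into words: that | bear | sits = 3 words.

3


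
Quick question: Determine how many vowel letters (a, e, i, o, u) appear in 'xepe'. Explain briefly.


Vowels in 'xepe': e, e = 2 vowels.

2


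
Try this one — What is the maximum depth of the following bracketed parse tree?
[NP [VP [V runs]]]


Count bracket nesting levels:
'[' at pos 0: depth = 1
'[' at pos 4: depth = 2
'[' at pos 8: depth = 3
Maximum depth reached: 3

3


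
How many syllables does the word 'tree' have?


Break 'tree' into syllables: tree -> tree = 1 syllable

1 syllable


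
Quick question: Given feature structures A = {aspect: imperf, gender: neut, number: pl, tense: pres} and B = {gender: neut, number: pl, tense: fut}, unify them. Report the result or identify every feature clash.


Compare features:
aspect: A=imperf vs B=_ -> unified: imperf
gender: A=neut vs B=neut -> unified: neut
number: A=pl vs B=pl -> unified: pl
tense: A=pres vs B=fut -> CLASH
Clash detected on feature 'tense' (pres vs fut); unification fails.

CLASH on 'tense' (pres vs fut)


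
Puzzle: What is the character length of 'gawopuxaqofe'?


Spell out 'gawopuxaqofe' and number each letter: g(1), a(2), w(3), o(4), p(5), u(6), x(7), a(8), q(9), o(10), f(11), e(12). Total: 12 letters.

12


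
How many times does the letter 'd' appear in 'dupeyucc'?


Letter 'd' in 'dupeyucc': found at position(s) 1 = 1 occurrence(s).

1


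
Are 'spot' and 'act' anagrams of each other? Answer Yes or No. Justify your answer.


Sorted letters of 'spot': 'opst'
Sorted letters of 'act': 'act'
They do not match.

No


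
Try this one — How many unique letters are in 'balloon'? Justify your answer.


Unique letters in 'balloon': {a, b, l, n, o} = 5 distinct letters.

5


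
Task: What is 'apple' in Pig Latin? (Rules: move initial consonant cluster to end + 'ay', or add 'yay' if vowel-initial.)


'apple' starts with a vowel, so add 'yay': 'appleyay'.

appleyay


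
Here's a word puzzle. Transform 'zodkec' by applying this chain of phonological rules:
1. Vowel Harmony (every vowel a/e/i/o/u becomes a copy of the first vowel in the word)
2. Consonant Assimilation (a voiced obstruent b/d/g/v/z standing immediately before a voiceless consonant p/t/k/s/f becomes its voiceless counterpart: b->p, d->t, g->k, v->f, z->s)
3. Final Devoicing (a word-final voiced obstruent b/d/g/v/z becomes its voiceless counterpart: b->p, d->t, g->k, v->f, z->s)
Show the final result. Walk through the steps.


Starting form: 'zodkec'
Rule 1: Vowel Harmony: all vowels become 'o' (matching first vowel). 'zodkec' -> 'zodkoc'
Rule 2: Consonant Assimilation: voiced obstruent before voiceless consonant becomes voiceless ('dk' -> 'tk'). 'zodkoc' -> 'zotkoc'
Rule 3: Final Devoicing: final consonant 'c' is not one of the voiced obstruents b/d/g/v/z. No change.
Final form: 'zotkoc'

zotkoc


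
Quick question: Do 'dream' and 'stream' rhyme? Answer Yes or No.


Rime (stressed vowel + following sounds) of 'dream': -eam = /iːm/
Rime of 'stream': -eam = /iːm/
/iːm/ and /iːm/ are the same ending sound, so the words rhyme.

Yes


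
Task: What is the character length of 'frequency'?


Spell out 'frequency' and number each letter: f(1), r(2), e(3), q(4), u(5), e(6), n(7), c(8), y(9). Total: 9 letters.

9


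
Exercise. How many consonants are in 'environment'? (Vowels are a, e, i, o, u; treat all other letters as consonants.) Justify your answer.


Consonants in 'environment': n, v, r, n, m, n, t = 7 consonants.

7


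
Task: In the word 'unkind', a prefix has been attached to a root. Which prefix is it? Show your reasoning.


The word 'unkind' = 'un' (prefix) + 'kind' (root). The prefix is 'un'.

un


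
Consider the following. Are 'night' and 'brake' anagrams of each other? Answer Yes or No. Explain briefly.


Sorted letters of 'night': 'ghint'
Sorted letters of 'brake': 'abekr'
They do not match.

No


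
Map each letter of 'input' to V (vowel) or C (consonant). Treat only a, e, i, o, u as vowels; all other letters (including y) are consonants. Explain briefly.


Letter mapping: i = V, n = C, p = C, u = V, t = C.

VCCVC


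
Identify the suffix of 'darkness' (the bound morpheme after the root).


The word 'darkness' = 'dark' (root) + '-ness' (suffix). The suffix is '-ness'.

ness


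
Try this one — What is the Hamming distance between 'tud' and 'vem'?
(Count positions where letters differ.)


Alignment:
Position 1: 't' vs 'v' = DIFFER
Position 2: 'u' vs 'e' = DIFFER
Position 3: 'd' vs 'm' = DIFFER
Total differences: 3

3


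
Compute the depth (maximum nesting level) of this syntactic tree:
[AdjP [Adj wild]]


Count bracket nesting levels:
'[' at pos 0: depth = 1
'[' at pos 6: depth = 2
Maximum depth reached: 2

2


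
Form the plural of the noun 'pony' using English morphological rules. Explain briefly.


Apply rule: Change -y to -ies (consonant + y). 'pony' becomes 'ponies'.

ponies


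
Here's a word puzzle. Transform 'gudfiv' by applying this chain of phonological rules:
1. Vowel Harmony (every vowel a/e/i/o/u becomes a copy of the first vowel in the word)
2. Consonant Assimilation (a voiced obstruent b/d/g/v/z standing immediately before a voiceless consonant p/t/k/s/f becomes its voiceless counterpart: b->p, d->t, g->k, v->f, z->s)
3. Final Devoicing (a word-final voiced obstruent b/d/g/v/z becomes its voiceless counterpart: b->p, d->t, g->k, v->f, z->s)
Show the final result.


Starting form: 'gudfiv'
Rule 1: Vowel Harmony: all vowels become 'u' (matching first vowel). 'gudfiv' -> 'gudfuv'
Rule 2: Consonant Assimilation: voiced obstruent before voiceless consonant becomes voiceless ('df' -> 'tf'). 'gudfuv' -> 'gutfuv'
Rule 3: Final Devoicing: word-final voiced obstruent 'v' becomes voiceless 'f'. 'gutfuv' -> 'gutfuf'
Final form: 'gutfuf'

gutfuf


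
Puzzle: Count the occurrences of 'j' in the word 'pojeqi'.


Letter 'j' in 'pojeqi': found at position(s) 3 = 1 occurrence(s).

1


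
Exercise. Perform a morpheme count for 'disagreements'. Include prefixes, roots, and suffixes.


Decomposition: dis- (prefix) + agree (root) + -ment (suffix) + -s (plural) = 4 morpheme(s)

4 morphemes


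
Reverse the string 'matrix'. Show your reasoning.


Reverse 'matrix' character by character: 'xirtam'.

xirtam


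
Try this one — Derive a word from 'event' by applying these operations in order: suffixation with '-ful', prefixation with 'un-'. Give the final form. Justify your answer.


Step 1: Add suffix '-ful' to 'event' = 'eventful'
Step 2: Add prefix 'un-' to 'eventful' = 'uneventful'

uneventful


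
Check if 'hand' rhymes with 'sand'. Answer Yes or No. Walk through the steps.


Rime (stressed vowel + following sounds) of 'hand': -and = /ænd/
Rime of 'sand': -and = /ænd/
/ænd/ and /ænd/ are the same ending sound, so the words rhyme.

Yes


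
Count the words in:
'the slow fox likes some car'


Split into words: the | slow | fox | likes | some | car = 6 words.

6


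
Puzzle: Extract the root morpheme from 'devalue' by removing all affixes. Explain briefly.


Remove prefix 'de' from 'devalue' to get root 'value'.

value


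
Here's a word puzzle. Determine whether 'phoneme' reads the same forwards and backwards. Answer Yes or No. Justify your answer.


Forward: 'phoneme'
Reversed: 'emenohp'
They differ.

No


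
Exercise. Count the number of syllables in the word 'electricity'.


Break 'electricity' into syllables: e-lec-tric-i-ty -> e | lec | tric | i | ty = 5 syllables

5 syllables


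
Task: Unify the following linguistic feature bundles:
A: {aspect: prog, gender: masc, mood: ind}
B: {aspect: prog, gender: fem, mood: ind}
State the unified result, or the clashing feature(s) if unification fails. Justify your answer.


Compare features:
aspect: A=prog vs B=prog -> unified: prog
gender: A=masc vs B=fem -> CLASH
mood: A=ind vs B=ind -> unified: ind
Clash detected on feature 'gender' (masc vs fem); unification fails.

CLASH on 'gender' (masc vs fem)


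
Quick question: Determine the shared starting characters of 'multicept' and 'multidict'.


Compare from the start: 5 characters match: 'multi'. Mismatch at position 6: 'c' vs 'd'.

multi


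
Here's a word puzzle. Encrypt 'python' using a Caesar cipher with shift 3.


Shift each letter by 3: p -> s, y -> b, t -> w, h -> k, o -> r, n -> q. Result: 'sbwkrq'.

sbwkrq


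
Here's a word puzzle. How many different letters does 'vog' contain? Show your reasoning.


Unique letters in 'vog': {g, o, v} = 3 distinct letters.

3


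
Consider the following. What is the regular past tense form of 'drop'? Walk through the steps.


Apply rule: Double final consonant and add -ed. 'drop' becomes 'dropped'.

dropped


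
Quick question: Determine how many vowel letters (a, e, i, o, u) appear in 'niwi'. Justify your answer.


Vowels in 'niwi': i, i = 2 vowels.

2


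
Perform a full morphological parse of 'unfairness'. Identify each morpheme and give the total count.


Step 1: Identify prefix: 'un' (meaning: not/reverse)
Step 2: Identify root: 'fair'
Step 3: Identify suffix(es): 'ness'
Decomposition: un- (prefix: not/reverse) + fair (root) + -ness (suffix: state of)
Total morphemes: 3

3 morphemes (un- (prefix: not/reverse) + fair (root) + -ness (suffix: state of))


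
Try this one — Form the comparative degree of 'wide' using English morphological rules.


Apply comparative formation (ends in e: add -r): 'wide' -> 'wider'.

wider


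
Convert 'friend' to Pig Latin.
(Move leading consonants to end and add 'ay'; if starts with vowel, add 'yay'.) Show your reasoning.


'friend': move consonant cluster 'fr' to end and add 'ay': 'iendfray'.

iendfray


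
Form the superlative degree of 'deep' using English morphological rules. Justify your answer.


Apply superlative formation (add -est): 'deep' -> 'deepest'.

deepest


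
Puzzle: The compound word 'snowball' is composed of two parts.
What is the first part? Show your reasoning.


Split 'snowball' into 'snow' + 'ball'. The first part is 'snow'.

snow


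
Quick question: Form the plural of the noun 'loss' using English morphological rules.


Apply rule: Add -es (sibilant/fricative ending). 'loss' becomes 'losses'.

losses


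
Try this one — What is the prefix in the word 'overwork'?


The word 'overwork' = 'over' (prefix) + 'work' (root). The prefix is 'over'.

over


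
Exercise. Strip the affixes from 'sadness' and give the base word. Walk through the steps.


Remove suffix '-ness' from 'sadness' to get root 'sad'.

sad


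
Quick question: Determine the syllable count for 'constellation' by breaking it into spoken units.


Break 'constellation' into syllables: con-stel-la-tion -> con | stel | la | tion = 4 syllables

4 syllables


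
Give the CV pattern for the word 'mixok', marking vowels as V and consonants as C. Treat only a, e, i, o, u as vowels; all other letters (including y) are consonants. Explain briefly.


Letter mapping: m = C, i = V, x = C, o = V, k = C.

CVCVC


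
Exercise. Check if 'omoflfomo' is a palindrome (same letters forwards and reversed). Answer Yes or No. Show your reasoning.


Forward: 'omoflfomo'
Reversed: 'omoflfomo'
They are identical.

Yes


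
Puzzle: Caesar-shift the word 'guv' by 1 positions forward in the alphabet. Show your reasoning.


Shift each letter by 1: g -> h, u -> v, v -> w. Result: 'hvw'.

hvw


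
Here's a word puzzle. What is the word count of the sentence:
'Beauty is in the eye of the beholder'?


Split into words: Beauty | is | in | the | eye | of | the | beholder = 8 words.

8


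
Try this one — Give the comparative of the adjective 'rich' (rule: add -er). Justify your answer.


Apply comparative formation (add -er): 'rich' -> 'richer'.

richer


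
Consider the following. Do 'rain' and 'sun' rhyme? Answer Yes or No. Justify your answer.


Rime (stressed vowel + following sounds) of 'rain': -ain = /eɪn/
Rime of 'sun': -un = /ʌn/
/eɪn/ and /ʌn/ are different ending sounds, so the words do not rhyme.

No


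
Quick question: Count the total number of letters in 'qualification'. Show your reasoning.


Spell out 'qualification' and number each letter: q(1), u(2), a(3), l(4), i(5), f(6), i(7), c(8), a(9), t(10), i(11), o(12), n(13). Total: 13 letters.

13


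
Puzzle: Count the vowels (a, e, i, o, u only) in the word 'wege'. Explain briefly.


Vowels in 'wege': e, e = 2 vowels.

2


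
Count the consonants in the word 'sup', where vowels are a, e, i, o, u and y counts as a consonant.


Consonants in 'sup': s, p = 2 consonants.

2


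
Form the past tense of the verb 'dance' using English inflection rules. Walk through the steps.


Apply rule: Add -d (word ends in -e). 'dance' becomes 'danced'.

danced


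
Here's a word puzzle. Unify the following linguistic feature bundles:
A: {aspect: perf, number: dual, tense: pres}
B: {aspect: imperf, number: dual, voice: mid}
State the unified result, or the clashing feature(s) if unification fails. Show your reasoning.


Compare features:
aspect: A=perf vs B=imperf -> CLASH
number: A=dual vs B=dual -> unified: dual
tense: A=pres vs B=_ -> unified: pres
voice: A=_ vs B=mid -> unified: mid
Clash detected on feature 'aspect' (perf vs imperf); unification fails.

CLASH on 'aspect' (perf vs imperf)


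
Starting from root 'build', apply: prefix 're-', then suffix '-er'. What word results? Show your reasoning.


Step 1: Add prefix 're-' to 'build' = 'rebuild'
Step 2: Add suffix '-er' to 'rebuild' = 'rebuilder'

rebuilder


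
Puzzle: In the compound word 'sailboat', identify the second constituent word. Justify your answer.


Split 'sailboat' into 'sail' + 'boat'. The second part is 'boat'.

boat


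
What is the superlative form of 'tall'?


Apply superlative formation (add -est): 'tall' -> 'tallest'.

tallest


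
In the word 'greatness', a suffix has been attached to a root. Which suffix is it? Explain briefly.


The word 'greatness' = 'great' (root) + '-ness' (suffix). The suffix is '-ness'.

ness


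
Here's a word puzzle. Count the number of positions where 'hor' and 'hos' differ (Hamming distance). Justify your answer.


Alignment:
Position 1: 'h' vs 'h' = match
Position 2: 'o' vs 'o' = match
Position 3: 'r' vs 's' = DIFFER
Total differences: 1

1


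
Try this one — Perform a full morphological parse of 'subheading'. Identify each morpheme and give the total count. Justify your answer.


Step 1: Identify prefix: 'sub' (meaning: below)
Step 2: Identify root: 'head'
Step 3: Identify suffix(es): 'ing'
Decomposition: sub- (prefix: below) + head (root) + -ing (suffix: ongoing/result)
Total morphemes: 3

3 morphemes (sub- (prefix: below) + head (root) + -ing (suffix: ongoing/result))
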